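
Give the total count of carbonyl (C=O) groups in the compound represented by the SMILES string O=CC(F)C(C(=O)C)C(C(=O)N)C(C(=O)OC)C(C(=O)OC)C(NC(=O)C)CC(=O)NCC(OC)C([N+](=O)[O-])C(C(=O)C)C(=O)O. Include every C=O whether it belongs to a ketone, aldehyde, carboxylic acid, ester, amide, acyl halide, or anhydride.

9

OHC: aldehyde, 1 C=O (running total 1).
CH(COCH3): ketone, 1 C=O (running total 2).
CH(CONH2): amide, 1 C=O (running total 3).
CH(COOCH3): ester, 1 C=O (running total 4).
CH(COOCH3): ester, 1 C=O (running total 5).
CH(NHCOCH3): amide, 1 C=O (running total 6).
CH2CONHCH2: amide, 1 C=O (running total 7).
CH(COCH3): ketone, 1 C=O (running total 8).
COOH: carboxylic acid, 1 C=O (running total 9).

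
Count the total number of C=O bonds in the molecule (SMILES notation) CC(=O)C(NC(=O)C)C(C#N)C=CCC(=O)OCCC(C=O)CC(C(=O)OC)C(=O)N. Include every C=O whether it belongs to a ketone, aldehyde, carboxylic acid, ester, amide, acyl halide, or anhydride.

6

CO: ketone, 1 C=O (running total 1).
CH(NHCOCH3): amide, 1 C=O (running total 2).
CH2COOCH2: ester, 1 C=O (running total 3).
CH(CHO): aldehyde, 1 C=O (running total 4).
CH(COOCH3): ester, 1 C=O (running total 5).
CONH2: amide, 1 C=O (running total 6).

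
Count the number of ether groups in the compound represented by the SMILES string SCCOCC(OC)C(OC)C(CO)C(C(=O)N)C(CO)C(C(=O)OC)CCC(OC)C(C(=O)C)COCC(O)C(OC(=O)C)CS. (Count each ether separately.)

Taking each segment in turn:
  HSCH2: –SH on an sp³ carbon → thiol.
  CH2OCH2: C–O–C with sp³ carbons on both sides and no adjacent C=O → ether.
  CH(OCH3): pendant –OCH3: C–O–C with sp³ C, no adjacent C=O → ether.
  CH(OCH3): pendant –OCH3: C–O–C with sp³ C, no adjacent C=O → ether.
  CH(CH2OH): pendant –CH2OH on an sp³ backbone C → alcohol.
  CH(CONH2): pendant –CONH2: carbonyl C bonded to C and N → amide.
  CH(CH2OH): pendant –CH2OH on an sp³ backbone C → alcohol.
  CH(COOCH3): pendant –COOCH3: carbonyl C bonded to C and –OCH3 → ester.
  CH(OCH3): pendant –OCH3: C–O–C with sp³ C, no adjacent C=O → ether.
  CH(COCH3): pendant –COCH3: carbonyl C bonded to two carbons → ketone.
  CH2OCH2: C–O–C with sp³ carbons on both sides and no adjacent C=O → ether.
  CH(OH): –OH on an sp³ carbon → alcohol (secondary).
  CH(OCOCH3): pendant –OC(=O)CH3: an acyloxy group → ester.
  CH2SH: –SH on an sp³ carbon → thiol.
Ether appears at: CH2OCH2, CH(OCH3), CH(OCH3), CH(OCH3), CH2OCH2 → 5.

5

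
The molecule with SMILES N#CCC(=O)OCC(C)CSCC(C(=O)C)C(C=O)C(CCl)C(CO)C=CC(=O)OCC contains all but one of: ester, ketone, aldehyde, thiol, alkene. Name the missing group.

thiol

ester: present (CH2COOCH2 — –C(=O)–O–C with C on the carbonyl side → ester).
alkene: present (CH=CH — C=C double bond → alkene).
aldehyde: present (CH(CHO) — pendant –CHO: carbonyl C bonded to C and H → aldehyde).
ketone: present (CH(COCH3) — pendant –COCH3: carbonyl C bonded to two carbons → ketone).
thiol: no segment matches this pattern.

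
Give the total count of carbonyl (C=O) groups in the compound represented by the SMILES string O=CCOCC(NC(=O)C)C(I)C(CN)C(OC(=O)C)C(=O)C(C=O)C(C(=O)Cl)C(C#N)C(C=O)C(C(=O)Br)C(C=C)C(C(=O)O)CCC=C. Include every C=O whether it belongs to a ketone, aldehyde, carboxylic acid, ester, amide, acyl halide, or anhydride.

9

OHC: aldehyde, 1 C=O (running total 1).
CH(NHCOCH3): amide, 1 C=O (running total 2).
CH(OCOCH3): ester, 1 C=O (running total 3).
CO: ketone, 1 C=O (running total 4).
CH(CHO): aldehyde, 1 C=O (running total 5).
CH(COCl): acyl halide, 1 C=O (running total 6).
CH(CHO): aldehyde, 1 C=O (running total 7).
CH(COBr): acyl halide, 1 C=O (running total 8).
CH(COOH): carboxylic acid, 1 C=O (running total 9).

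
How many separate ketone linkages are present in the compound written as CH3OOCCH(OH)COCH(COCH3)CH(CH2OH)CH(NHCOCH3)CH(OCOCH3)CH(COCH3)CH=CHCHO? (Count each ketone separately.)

CH3O–C(=O)–: carbonyl C bonded to C and to –OCH3 → ester (not ketone + ether).
–OH on an sp³ carbon → alcohol (secondary).
–C(=O)– with carbon on both sides → ketone.
pendant –COCH3: carbonyl C bonded to two carbons → ketone.
pendant –CH2OH on an sp³ backbone C → alcohol.
pendant –NHC(=O)CH3: N bonded to a carbonyl → amide (not amine).
pendant –OC(=O)CH3: an acyloxy group → ester.
pendant –COCH3: carbonyl C bonded to two carbons → ketone.
C=C double bond → alkene.
terminal –CHO: carbonyl C bonded to H and C → aldehyde.
Ketone appears at: CO, CH(COCH3), CH(COCH3) → 3.

3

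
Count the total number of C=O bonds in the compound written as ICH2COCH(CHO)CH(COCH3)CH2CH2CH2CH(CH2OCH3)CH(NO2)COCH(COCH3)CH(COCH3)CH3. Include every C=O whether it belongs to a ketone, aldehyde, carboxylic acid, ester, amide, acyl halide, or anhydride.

6

CO: ketone, 1 C=O (running total 1).
CH(CHO): aldehyde, 1 C=O (running total 2).
CH(COCH3): ketone, 1 C=O (running total 3).
CO: ketone, 1 C=O (running total 4).
CH(COCH3): ketone, 1 C=O (running total 5).
CH(COCH3): ketone, 1 C=O (running total 6).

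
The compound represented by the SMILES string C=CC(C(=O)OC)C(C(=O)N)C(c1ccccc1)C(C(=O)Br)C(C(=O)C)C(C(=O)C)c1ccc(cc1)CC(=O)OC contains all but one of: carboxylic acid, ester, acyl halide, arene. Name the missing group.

carboxylic acid

arene: present (CH(C6H5) — pendant –C6H5: benzene ring → arene).
ester: present (CH(COOCH3) — pendant –COOCH3: carbonyl C bonded to C and –OCH3 → ester).
acyl halide: present (CH(COBr) — pendant –C(=O)X: carbonyl C bonded to C and halogen → acyl halide).
carboxylic acid: absent. In each of CH(COOCH3) and COOCH3, the acyl oxygen is bonded to carbon (–O–C), not to H, so this is an ester. In CH(CONH2), the carbonyl is bonded to nitrogen, not to –OH; that is an amide.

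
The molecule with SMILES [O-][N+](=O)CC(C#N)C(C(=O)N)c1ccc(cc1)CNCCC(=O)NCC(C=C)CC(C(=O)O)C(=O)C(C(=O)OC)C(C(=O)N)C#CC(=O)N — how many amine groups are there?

Reading the structure from left to right:
  O2NCH2: –NO2 on carbon → nitro group.
  CH(CN): pendant –C≡N: nitrile.
  CH(CONH2): pendant –CONH2: carbonyl C bonded to C and N → amide.
  C6H4: para-disubstituted benzene ring → arene.
  CH2NHCH2: C–N–C with sp³ carbons and no adjacent C=O → amine (secondary).
  CH2CONHCH2: –C(=O)–N– linkage → amide (the N is not an amine).
  CH(CH=CH2): pendant –CH=CH2: C=C double bond → alkene.
  CH(COOH): pendant –COOH: carbonyl C bonded to C and –OH → carboxylic acid.
  CO: –C(=O)– with carbon on both sides → ketone.
  CH(COOCH3): pendant –COOCH3: carbonyl C bonded to C and –OCH3 → ester.
  CH(CONH2): pendant –CONH2: carbonyl C bonded to C and N → amide.
  C≡C: C≡C triple bond → alkyne.
  CONH2: –C(=O)NH2: carbonyl C bonded to C and to N → amide (the N is not a separate amine).
Amine appears at: CH2NHCH2 → 1.

1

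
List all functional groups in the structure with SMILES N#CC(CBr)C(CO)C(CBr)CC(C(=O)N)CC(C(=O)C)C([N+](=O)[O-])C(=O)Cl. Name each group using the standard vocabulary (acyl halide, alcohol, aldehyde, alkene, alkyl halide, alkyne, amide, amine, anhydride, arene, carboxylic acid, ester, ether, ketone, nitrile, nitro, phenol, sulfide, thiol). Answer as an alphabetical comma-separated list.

N≡C–: carbon triple-bonded to nitrogen → nitrile.
pendant –CH2X: halogen on sp³ carbon → alkyl halide.
pendant –CH2OH on an sp³ backbone C → alcohol.
pendant –CH2X: halogen on sp³ carbon → alkyl halide.
pendant –CONH2: carbonyl C bonded to C and N → amide.
pendant –COCH3: carbonyl C bonded to two carbons → ketone.
–NO2 on an sp³ carbon → nitro (the N=O is not a carbonyl).
–C(=O)Cl: carbonyl C bonded to C and to a halogen → acyl halide (not alkyl halide).

acyl halide, alcohol, alkyl halide, amide, ketone, nitrile, nitro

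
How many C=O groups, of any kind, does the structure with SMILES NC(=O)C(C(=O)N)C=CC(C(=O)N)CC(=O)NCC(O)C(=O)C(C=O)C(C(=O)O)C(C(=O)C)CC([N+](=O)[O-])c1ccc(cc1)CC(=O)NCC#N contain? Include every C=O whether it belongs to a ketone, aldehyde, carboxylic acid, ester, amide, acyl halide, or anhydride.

H2NCO: amide, 1 C=O (running total 1).
CH(CONH2): amide, 1 C=O (running total 2).
CH(CONH2): amide, 1 C=O (running total 3).
CH2CONHCH2: amide, 1 C=O (running total 4).
CO: ketone, 1 C=O (running total 5).
CH(CHO): aldehyde, 1 C=O (running total 6).
CH(COOH): carboxylic acid, 1 C=O (running total 7).
CH(COCH3): ketone, 1 C=O (running total 8).
CH2CONHCH2: amide, 1 C=O (running total 9).

9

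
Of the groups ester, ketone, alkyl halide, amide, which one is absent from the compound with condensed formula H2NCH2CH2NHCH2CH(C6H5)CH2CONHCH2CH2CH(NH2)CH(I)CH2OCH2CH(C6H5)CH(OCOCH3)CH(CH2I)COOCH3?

ketone

ester: present (CH(OCOCH3) — pendant –OC(=O)CH3: an acyloxy group → ester).
amide: present (CH2CONHCH2 — –C(=O)–N– linkage → amide (the N is not an amine)).
alkyl halide: present (CH(I) — halogen on an sp³ carbon → alkyl halide).
ketone: absent. In each of CH(OCOCH3) and COOCH3, the C=O is bonded to an –O–C group, which defines an ester, not a ketone. In CH2CONHCH2, the C=O is bonded to nitrogen, which defines an amide, not a ketone.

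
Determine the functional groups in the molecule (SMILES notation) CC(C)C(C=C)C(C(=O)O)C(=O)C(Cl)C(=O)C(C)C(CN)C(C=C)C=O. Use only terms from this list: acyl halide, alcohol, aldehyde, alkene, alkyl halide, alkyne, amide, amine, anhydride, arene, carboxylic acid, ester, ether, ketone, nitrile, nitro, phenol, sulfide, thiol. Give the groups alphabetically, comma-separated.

Reading the structure from left to right:
  CH(CH=CH2): pendant –CH=CH2: C=C double bond → alkene.
  CH(COOH): pendant –COOH: carbonyl C bonded to C and –OH → carboxylic acid.
  CO: –C(=O)– with carbon on both sides → ketone.
  CH(Cl): halogen on an sp³ carbon → alkyl halide.
  CO: –C(=O)– with carbon on both sides → ketone.
  CH(CH2NH2): pendant –CH2NH2: N on sp³ C, no adjacent C=O → amine.
  CH(CH=CH2): pendant –CH=CH2: C=C double bond → alkene.
  CHO: terminal –CHO: carbonyl C bonded to H and C → aldehyde.

aldehyde, alkene, alkyl halide, amine, carboxylic acid, ketone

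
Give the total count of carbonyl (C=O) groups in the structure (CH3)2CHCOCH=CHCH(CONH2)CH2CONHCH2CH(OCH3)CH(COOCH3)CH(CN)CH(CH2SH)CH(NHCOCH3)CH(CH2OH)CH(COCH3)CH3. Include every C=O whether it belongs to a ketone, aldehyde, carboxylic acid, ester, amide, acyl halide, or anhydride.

CO: ketone, 1 C=O (running total 1).
CH(CONH2): amide, 1 C=O (running total 2).
CH2CONHCH2: amide, 1 C=O (running total 3).
CH(COOCH3): ester, 1 C=O (running total 4).
CH(NHCOCH3): amide, 1 C=O (running total 5).
CH(COCH3): ketone, 1 C=O (running total 6).

6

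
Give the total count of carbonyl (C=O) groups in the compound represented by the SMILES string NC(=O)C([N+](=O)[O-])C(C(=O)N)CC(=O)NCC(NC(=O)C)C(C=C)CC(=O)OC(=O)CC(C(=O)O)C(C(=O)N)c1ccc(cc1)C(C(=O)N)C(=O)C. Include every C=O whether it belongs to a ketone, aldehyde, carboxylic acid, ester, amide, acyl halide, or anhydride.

10

H2NCO: amide, 1 C=O (running total 1).
CH(CONH2): amide, 1 C=O (running total 2).
CH2CONHCH2: amide, 1 C=O (running total 3).
CH(NHCOCH3): amide, 1 C=O (running total 4).
CH2CO-O-COCH2: anhydride, 2 C=O (running total 6).
CH(COOH): carboxylic acid, 1 C=O (running total 7).
CH(CONH2): amide, 1 C=O (running total 8).
CH(CONH2): amide, 1 C=O (running total 9).
CO: ketone, 1 C=O (running total 10).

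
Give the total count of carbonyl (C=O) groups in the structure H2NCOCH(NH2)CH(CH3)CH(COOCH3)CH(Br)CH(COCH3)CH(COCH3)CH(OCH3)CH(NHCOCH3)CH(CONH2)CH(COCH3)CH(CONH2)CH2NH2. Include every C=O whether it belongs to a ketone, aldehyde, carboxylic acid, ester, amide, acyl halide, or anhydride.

8

H2NCO: amide, 1 C=O (running total 1).
CH(COOCH3): ester, 1 C=O (running total 2).
CH(COCH3): ketone, 1 C=O (running total 3).
CH(COCH3): ketone, 1 C=O (running total 4).
CH(NHCOCH3): amide, 1 C=O (running total 5).
CH(CONH2): amide, 1 C=O (running total 6).
CH(COCH3): ketone, 1 C=O (running total 7).
CH(CONH2): amide, 1 C=O (running total 8).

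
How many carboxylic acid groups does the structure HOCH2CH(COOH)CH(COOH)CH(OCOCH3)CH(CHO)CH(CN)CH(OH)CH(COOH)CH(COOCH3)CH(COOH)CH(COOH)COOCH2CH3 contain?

Working along the chain:
  HOCH2: HO– on an sp³ carbon → alcohol.
  CH(COOH): pendant –COOH: carbonyl C bonded to C and –OH → carboxylic acid.
  CH(COOH): pendant –COOH: carbonyl C bonded to C and –OH → carboxylic acid.
  CH(OCOCH3): pendant –OC(=O)CH3: an acyloxy group → ester.
  CH(CHO): pendant –CHO: carbonyl C bonded to C and H → aldehyde.
  CH(CN): pendant –C≡N: nitrile.
  CH(OH): –OH on an sp³ carbon → alcohol (secondary).
  CH(COOH): pendant –COOH: carbonyl C bonded to C and –OH → carboxylic acid.
  CH(COOCH3): pendant –COOCH3: carbonyl C bonded to C and –OCH3 → ester.
  CH(COOH): pendant –COOH: carbonyl C bonded to C and –OH → carboxylic acid.
  CH(COOH): pendant –COOH: carbonyl C bonded to C and –OH → carboxylic acid.
  COOCH2CH3: –C(=O)OCH2CH3: carbonyl C bonded to C and to –OEt → ester.
Carboxylic acid appears at: CH(COOH), CH(COOH), CH(COOH), CH(COOH), CH(COOH) → 5.

5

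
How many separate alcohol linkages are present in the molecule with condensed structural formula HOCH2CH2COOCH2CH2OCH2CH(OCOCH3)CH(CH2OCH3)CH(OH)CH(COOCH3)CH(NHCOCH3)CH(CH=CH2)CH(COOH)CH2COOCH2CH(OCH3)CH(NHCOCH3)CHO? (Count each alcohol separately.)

HO– on an sp³ carbon → alcohol.
–C(=O)–O–C with C on the carbonyl side → ester.
C–O–C with sp³ carbons on both sides and no adjacent C=O → ether.
pendant –OC(=O)CH3: an acyloxy group → ester.
pendant –CH2OCH3: C–O–C linkage → ether.
–OH on an sp³ carbon → alcohol (secondary).
pendant –COOCH3: carbonyl C bonded to C and –OCH3 → ester.
pendant –NHC(=O)CH3: N bonded to a carbonyl → amide (not amine).
pendant –CH=CH2: C=C double bond → alkene.
pendant –COOH: carbonyl C bonded to C and –OH → carboxylic acid.
–C(=O)–O–C with C on the carbonyl side → ester.
pendant –OCH3: C–O–C with sp³ C, no adjacent C=O → ether.
pendant –NHC(=O)CH3: N bonded to a carbonyl → amide (not amine).
terminal –CHO: carbonyl C bonded to H and C → aldehyde.
Alcohol appears at: HOCH2, CH(OH) → 2.

2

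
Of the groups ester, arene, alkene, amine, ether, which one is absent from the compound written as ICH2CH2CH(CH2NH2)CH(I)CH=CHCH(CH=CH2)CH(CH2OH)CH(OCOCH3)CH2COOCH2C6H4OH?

arene: present (C6H4OH — –OH attached directly to an aromatic ring → phenol (not alcohol); the ring itself is an arene).
ester: present (CH(OCOCH3) — pendant –OC(=O)CH3: an acyloxy group → ester).
alkene: present (CH=CH — C=C double bond → alkene).
amine: present (CH(CH2NH2) — pendant –CH2NH2: N on sp³ C, no adjacent C=O → amine).
ether: absent. In each of CH(OCOCH3) and CH2COOCH2, the C–O–C oxygen is adjacent to a C=O, so it belongs to an ester, not an ether.

ether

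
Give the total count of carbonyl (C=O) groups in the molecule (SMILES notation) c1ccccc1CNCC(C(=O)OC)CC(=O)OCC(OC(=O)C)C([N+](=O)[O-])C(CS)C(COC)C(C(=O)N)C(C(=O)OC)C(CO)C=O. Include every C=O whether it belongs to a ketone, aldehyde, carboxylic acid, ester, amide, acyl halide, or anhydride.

6

CH(COOCH3): ester, 1 C=O (running total 1).
CH2COOCH2: ester, 1 C=O (running total 2).
CH(OCOCH3): ester, 1 C=O (running total 3).
CH(CONH2): amide, 1 C=O (running total 4).
CH(COOCH3): ester, 1 C=O (running total 5).
CHO: aldehyde, 1 C=O (running total 6).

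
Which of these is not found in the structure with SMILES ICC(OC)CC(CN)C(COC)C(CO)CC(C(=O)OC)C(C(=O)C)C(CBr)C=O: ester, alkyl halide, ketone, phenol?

phenol

alkyl halide: present (ICH2 — halogen on an sp³ carbon → alkyl halide).
ketone: present (CH(COCH3) — pendant –COCH3: carbonyl C bonded to two carbons → ketone).
ester: present (CH(COOCH3) — pendant –COOCH3: carbonyl C bonded to C and –OCH3 → ester).
phenol: absent. In CH(CH2OH), the –OH is on an sp³ carbon, not on an aromatic ring, so it is an alcohol.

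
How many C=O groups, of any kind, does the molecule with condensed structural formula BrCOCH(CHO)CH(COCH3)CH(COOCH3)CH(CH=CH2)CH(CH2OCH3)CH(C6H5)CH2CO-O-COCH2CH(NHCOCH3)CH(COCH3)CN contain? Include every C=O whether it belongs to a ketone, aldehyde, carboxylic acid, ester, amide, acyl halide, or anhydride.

BrCO: acyl halide, 1 C=O (running total 1).
CH(CHO): aldehyde, 1 C=O (running total 2).
CH(COCH3): ketone, 1 C=O (running total 3).
CH(COOCH3): ester, 1 C=O (running total 4).
CH2CO-O-COCH2: anhydride, 2 C=O (running total 6).
CH(NHCOCH3): amide, 1 C=O (running total 7).
CH(COCH3): ketone, 1 C=O (running total 8).

8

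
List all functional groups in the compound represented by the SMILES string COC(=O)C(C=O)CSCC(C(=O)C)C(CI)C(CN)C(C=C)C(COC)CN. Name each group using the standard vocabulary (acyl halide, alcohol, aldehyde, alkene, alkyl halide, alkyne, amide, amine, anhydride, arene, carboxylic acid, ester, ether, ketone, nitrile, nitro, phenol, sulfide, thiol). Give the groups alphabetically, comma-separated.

CH3O–C(=O)–: carbonyl C bonded to C and to –OCH3 → ester (not ketone + ether).
pendant –CHO: carbonyl C bonded to C and H → aldehyde.
C–S–C linkage → sulfide (thioether).
pendant –COCH3: carbonyl C bonded to two carbons → ketone.
pendant –CH2X: halogen on sp³ carbon → alkyl halide.
pendant –CH2NH2: N on sp³ C, no adjacent C=O → amine.
pendant –CH=CH2: C=C double bond → alkene.
pendant –CH2OCH3: C–O–C linkage → ether.
–NH2 on an sp³ carbon with no adjacent C=O → amine.

aldehyde, alkene, alkyl halide, amine, ester, ether, ketone, sulfide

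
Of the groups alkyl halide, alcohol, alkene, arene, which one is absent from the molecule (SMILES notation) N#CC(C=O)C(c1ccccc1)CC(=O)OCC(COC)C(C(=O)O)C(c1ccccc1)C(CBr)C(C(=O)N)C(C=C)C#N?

alcohol

arene: present (CH(C6H5) — pendant –C6H5: benzene ring → arene).
alkene: present (CH(CH=CH2) — pendant –CH=CH2: C=C double bond → alkene).
alkyl halide: present (CH(CH2Br) — pendant –CH2X: halogen on sp³ carbon → alkyl halide).
alcohol: absent. In CH(COOH), the –OH sits on a carbonyl carbon, making it part of a carboxylic acid, not an alcohol.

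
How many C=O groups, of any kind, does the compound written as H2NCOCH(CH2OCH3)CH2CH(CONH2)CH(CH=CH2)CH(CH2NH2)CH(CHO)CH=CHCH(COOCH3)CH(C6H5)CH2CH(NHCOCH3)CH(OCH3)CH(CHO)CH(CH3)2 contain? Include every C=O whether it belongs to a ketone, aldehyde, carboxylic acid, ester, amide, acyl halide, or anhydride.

6

H2NCO: amide, 1 C=O (running total 1).
CH(CONH2): amide, 1 C=O (running total 2).
CH(CHO): aldehyde, 1 C=O (running total 3).
CH(COOCH3): ester, 1 C=O (running total 4).
CH(NHCOCH3): amide, 1 C=O (running total 5).
CH(CHO): aldehyde, 1 C=O (running total 6).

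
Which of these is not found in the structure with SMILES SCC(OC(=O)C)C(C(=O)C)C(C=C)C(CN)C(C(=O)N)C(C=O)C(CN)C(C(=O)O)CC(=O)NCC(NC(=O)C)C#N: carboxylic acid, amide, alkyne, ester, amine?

carboxylic acid: present (CH(COOH) — pendant –COOH: carbonyl C bonded to C and –OH → carboxylic acid).
amide: present (CH(CONH2) — pendant –CONH2: carbonyl C bonded to C and N → amide).
amine: present (CH(CH2NH2) — pendant –CH2NH2: N on sp³ C, no adjacent C=O → amine).
ester: present (CH(OCOCH3) — pendant –OC(=O)CH3: an acyloxy group → ester).
alkyne: absent. In CN, the triple bond is C≡N, not C≡C, so it is a nitrile.

alkyne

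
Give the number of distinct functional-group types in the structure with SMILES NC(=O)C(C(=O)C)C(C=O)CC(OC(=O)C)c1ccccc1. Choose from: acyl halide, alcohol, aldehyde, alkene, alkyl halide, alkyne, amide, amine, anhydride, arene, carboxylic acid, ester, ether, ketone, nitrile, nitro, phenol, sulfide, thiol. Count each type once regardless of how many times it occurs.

5

Reading the structure from left to right:
  H2NCO: –C(=O)NH2: carbonyl C bonded to C and to N → amide (the N is not a separate amine).
  CH(COCH3): pendant –COCH3: carbonyl C bonded to two carbons → ketone.
  CH(CHO): pendant –CHO: carbonyl C bonded to C and H → aldehyde.
  CH(OCOCH3): pendant –OC(=O)CH3: an acyloxy group → ester.
  C6H5: –C6H5 phenyl ring → arene.
Distinct types present: aldehyde, amide, arene, ester, ketone.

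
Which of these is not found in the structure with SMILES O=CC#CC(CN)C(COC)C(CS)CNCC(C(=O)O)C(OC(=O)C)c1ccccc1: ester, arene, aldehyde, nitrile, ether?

aldehyde: present (OHC — terminal –CHO: carbonyl C bonded to H and C → aldehyde).
ester: present (CH(OCOCH3) — pendant –OC(=O)CH3: an acyloxy group → ester).
arene: present (C6H5 — –C6H5 phenyl ring → arene).
ether: present (CH(CH2OCH3) — pendant –CH2OCH3: C–O–C linkage → ether).
nitrile: absent. In C≡C, the triple bond is C≡C, not C≡N.

nitrile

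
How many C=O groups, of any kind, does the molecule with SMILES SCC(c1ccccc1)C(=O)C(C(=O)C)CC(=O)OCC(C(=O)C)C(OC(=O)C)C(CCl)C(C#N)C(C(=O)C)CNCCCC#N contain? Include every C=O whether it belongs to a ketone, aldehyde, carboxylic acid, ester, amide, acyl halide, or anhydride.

CO: ketone, 1 C=O (running total 1).
CH(COCH3): ketone, 1 C=O (running total 2).
CH2COOCH2: ester, 1 C=O (running total 3).
CH(COCH3): ketone, 1 C=O (running total 4).
CH(OCOCH3): ester, 1 C=O (running total 5).
CH(COCH3): ketone, 1 C=O (running total 6).

6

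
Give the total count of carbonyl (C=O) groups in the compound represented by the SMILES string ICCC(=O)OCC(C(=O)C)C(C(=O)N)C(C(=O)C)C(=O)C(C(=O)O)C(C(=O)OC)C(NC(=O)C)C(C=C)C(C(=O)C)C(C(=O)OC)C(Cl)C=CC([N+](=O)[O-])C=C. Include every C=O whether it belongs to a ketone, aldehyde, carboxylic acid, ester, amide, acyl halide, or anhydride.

CH2COOCH2: ester, 1 C=O (running total 1).
CH(COCH3): ketone, 1 C=O (running total 2).
CH(CONH2): amide, 1 C=O (running total 3).
CH(COCH3): ketone, 1 C=O (running total 4).
CO: ketone, 1 C=O (running total 5).
CH(COOH): carboxylic acid, 1 C=O (running total 6).
CH(COOCH3): ester, 1 C=O (running total 7).
CH(NHCOCH3): amide, 1 C=O (running total 8).
CH(COCH3): ketone, 1 C=O (running total 9).
CH(COOCH3): ester, 1 C=O (running total 10).

10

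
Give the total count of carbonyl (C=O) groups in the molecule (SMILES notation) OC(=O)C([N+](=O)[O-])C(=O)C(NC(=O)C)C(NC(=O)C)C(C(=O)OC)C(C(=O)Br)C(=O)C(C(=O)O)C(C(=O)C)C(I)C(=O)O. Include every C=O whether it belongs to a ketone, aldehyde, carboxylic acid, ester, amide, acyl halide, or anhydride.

10

HOOC: carboxylic acid, 1 C=O (running total 1).
CO: ketone, 1 C=O (running total 2).
CH(NHCOCH3): amide, 1 C=O (running total 3).
CH(NHCOCH3): amide, 1 C=O (running total 4).
CH(COOCH3): ester, 1 C=O (running total 5).
CH(COBr): acyl halide, 1 C=O (running total 6).
CO: ketone, 1 C=O (running total 7).
CH(COOH): carboxylic acid, 1 C=O (running total 8).
CH(COCH3): ketone, 1 C=O (running total 9).
COOH: carboxylic acid, 1 C=O (running total 10).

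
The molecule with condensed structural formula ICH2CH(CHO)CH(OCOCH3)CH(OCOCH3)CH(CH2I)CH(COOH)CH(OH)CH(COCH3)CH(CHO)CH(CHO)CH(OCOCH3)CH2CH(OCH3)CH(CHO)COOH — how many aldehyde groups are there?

halogen on an sp³ carbon → alkyl halide.
pendant –CHO: carbonyl C bonded to C and H → aldehyde.
pendant –OC(=O)CH3: an acyloxy group → ester.
pendant –OC(=O)CH3: an acyloxy group → ester.
pendant –CH2X: halogen on sp³ carbon → alkyl halide.
pendant –COOH: carbonyl C bonded to C and –OH → carboxylic acid.
–OH on an sp³ carbon → alcohol (secondary).
pendant –COCH3: carbonyl C bonded to two carbons → ketone.
pendant –CHO: carbonyl C bonded to C and H → aldehyde.
pendant –CHO: carbonyl C bonded to C and H → aldehyde.
pendant –OC(=O)CH3: an acyloxy group → ester.
pendant –OCH3: C–O–C with sp³ C, no adjacent C=O → ether.
pendant –CHO: carbonyl C bonded to C and H → aldehyde.
–COOH: carbonyl C bonded to –OH and C → carboxylic acid (the –OH is not a separate alcohol).
Aldehyde appears at: CH(CHO), CH(CHO), CH(CHO), CH(CHO) → 4.

4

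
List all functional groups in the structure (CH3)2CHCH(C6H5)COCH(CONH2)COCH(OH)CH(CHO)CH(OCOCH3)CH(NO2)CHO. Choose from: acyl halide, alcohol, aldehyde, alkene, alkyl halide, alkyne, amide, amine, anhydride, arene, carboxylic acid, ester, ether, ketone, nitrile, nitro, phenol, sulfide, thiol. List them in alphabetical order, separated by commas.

alcohol, aldehyde, amide, arene, ester, ketone, nitro

pendant –C6H5: benzene ring → arene.
–C(=O)– with carbon on both sides → ketone.
pendant –CONH2: carbonyl C bonded to C and N → amide.
–C(=O)– with carbon on both sides → ketone.
–OH on an sp³ carbon → alcohol (secondary).
pendant –CHO: carbonyl C bonded to C and H → aldehyde.
pendant –OC(=O)CH3: an acyloxy group → ester.
–NO2 on an sp³ carbon → nitro (the N=O is not a carbonyl).
terminal –CHO: carbonyl C bonded to H and C → aldehyde.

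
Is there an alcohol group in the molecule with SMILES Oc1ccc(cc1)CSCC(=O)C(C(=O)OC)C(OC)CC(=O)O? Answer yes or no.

–OH attached directly to an aromatic ring → phenol (not alcohol); the ring itself is an arene.
C–S–C linkage → sulfide (thioether).
–C(=O)– with carbon on both sides → ketone.
pendant –COOCH3: carbonyl C bonded to C and –OCH3 → ester.
pendant –OCH3: C–O–C with sp³ C, no adjacent C=O → ether.
–COOH: carbonyl C bonded to –OH and C → carboxylic acid (the –OH is not a separate alcohol).
In COOH, the –OH sits on a carbonyl carbon, making it part of a carboxylic acid, not an alcohol. In HOC6H4, the –OH is on an aromatic ring carbon; that is a phenol, not an alcohol.
The groups actually present are: arene, carboxylic acid, ester, ether, ketone, phenol, sulfide.

no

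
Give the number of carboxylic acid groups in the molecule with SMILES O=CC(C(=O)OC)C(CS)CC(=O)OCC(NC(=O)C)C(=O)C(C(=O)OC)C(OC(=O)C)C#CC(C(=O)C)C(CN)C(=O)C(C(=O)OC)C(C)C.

terminal –CHO: carbonyl C bonded to H and C → aldehyde.
pendant –COOCH3: carbonyl C bonded to C and –OCH3 → ester.
pendant –CH2SH → thiol.
–C(=O)–O–C with C on the carbonyl side → ester.
pendant –NHC(=O)CH3: N bonded to a carbonyl → amide (not amine).
–C(=O)– with carbon on both sides → ketone.
pendant –COOCH3: carbonyl C bonded to C and –OCH3 → ester.
pendant –OC(=O)CH3: an acyloxy group → ester.
C≡C triple bond → alkyne.
pendant –COCH3: carbonyl C bonded to two carbons → ketone.
pendant –CH2NH2: N on sp³ C, no adjacent C=O → amine.
–C(=O)– with carbon on both sides → ketone.
pendant –COOCH3: carbonyl C bonded to C and –OCH3 → ester.
No segment is a carboxylic acid: OHC is aldehyde, not carboxylic acid; CH(COOCH3) is ester, not carboxylic acid; CH2COOCH2 is ester, not carboxylic acid. → 0.

0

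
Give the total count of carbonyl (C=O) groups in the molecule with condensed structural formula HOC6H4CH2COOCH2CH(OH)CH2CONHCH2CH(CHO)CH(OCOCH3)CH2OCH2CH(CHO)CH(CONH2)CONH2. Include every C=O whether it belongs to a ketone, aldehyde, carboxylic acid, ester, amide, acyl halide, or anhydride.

CH2COOCH2: ester, 1 C=O (running total 1).
CH2CONHCH2: amide, 1 C=O (running total 2).
CH(CHO): aldehyde, 1 C=O (running total 3).
CH(OCOCH3): ester, 1 C=O (running total 4).
CH(CHO): aldehyde, 1 C=O (running total 5).
CH(CONH2): amide, 1 C=O (running total 6).
CONH2: amide, 1 C=O (running total 7).

7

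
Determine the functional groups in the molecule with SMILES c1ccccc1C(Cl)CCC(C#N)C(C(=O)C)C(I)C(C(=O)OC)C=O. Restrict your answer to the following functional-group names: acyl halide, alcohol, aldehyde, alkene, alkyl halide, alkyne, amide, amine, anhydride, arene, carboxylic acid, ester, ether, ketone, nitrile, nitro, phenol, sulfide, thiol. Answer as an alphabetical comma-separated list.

aldehyde, alkyl halide, arene, ester, ketone, nitrile

C6H5– phenyl ring → arene.
halogen on an sp³ carbon → alkyl halide.
pendant –C≡N: nitrile.
pendant –COCH3: carbonyl C bonded to two carbons → ketone.
halogen on an sp³ carbon → alkyl halide.
pendant –COOCH3: carbonyl C bonded to C and –OCH3 → ester.
terminal –CHO: carbonyl C bonded to H and C → aldehyde.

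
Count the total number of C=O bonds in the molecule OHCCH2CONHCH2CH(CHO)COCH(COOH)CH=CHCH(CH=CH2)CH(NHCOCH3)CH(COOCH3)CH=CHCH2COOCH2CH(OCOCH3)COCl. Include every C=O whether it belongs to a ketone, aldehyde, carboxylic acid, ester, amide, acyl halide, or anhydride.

OHC: aldehyde, 1 C=O (running total 1).
CH2CONHCH2: amide, 1 C=O (running total 2).
CH(CHO): aldehyde, 1 C=O (running total 3).
CO: ketone, 1 C=O (running total 4).
CH(COOH): carboxylic acid, 1 C=O (running total 5).
CH(NHCOCH3): amide, 1 C=O (running total 6).
CH(COOCH3): ester, 1 C=O (running total 7).
CH2COOCH2: ester, 1 C=O (running total 8).
CH(OCOCH3): ester, 1 C=O (running total 9).
COCl: acyl halide, 1 C=O (running total 10).

10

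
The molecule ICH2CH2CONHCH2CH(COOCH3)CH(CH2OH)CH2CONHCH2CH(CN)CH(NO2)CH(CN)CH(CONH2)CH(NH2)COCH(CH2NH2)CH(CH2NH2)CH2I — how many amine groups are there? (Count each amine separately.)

halogen on an sp³ carbon → alkyl halide.
–C(=O)–N– linkage → amide (the N is not an amine).
pendant –COOCH3: carbonyl C bonded to C and –OCH3 → ester.
pendant –CH2OH on an sp³ backbone C → alcohol.
–C(=O)–N– linkage → amide (the N is not an amine).
pendant –C≡N: nitrile.
–NO2 on an sp³ carbon → nitro (the N=O is not a carbonyl).
pendant –C≡N: nitrile.
pendant –CONH2: carbonyl C bonded to C and N → amide.
–NH2 on an sp³ carbon with no adjacent C=O → amine.
–C(=O)– with carbon on both sides → ketone.
pendant –CH2NH2: N on sp³ C, no adjacent C=O → amine.
pendant –CH2NH2: N on sp³ C, no adjacent C=O → amine.
halogen on an sp³ carbon → alkyl halide.
Amine appears at: CH(NH2), CH(CH2NH2), CH(CH2NH2) → 3.

3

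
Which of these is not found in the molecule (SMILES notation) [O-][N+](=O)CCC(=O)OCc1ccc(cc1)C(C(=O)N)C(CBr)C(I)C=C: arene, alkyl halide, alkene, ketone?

alkene: present (CH=CH2 — C=C double bond → alkene).
alkyl halide: present (CH(CH2Br) — pendant –CH2X: halogen on sp³ carbon → alkyl halide).
arene: present (C6H4 — para-disubstituted benzene ring → arene).
ketone: absent. In CH2COOCH2, the C=O is bonded to an –O–C group, which defines an ester, not a ketone. In CH(CONH2), the C=O is bonded to nitrogen, which defines an amide, not a ketone.

ketone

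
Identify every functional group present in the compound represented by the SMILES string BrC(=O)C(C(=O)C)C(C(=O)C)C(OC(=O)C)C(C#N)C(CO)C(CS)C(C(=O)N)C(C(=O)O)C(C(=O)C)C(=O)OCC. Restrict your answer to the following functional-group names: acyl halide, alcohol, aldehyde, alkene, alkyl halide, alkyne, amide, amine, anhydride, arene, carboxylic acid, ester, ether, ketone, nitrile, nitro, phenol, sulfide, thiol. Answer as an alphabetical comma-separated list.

–C(=O)Br: carbonyl C bonded to C and to a halogen → acyl halide (not alkyl halide).
pendant –COCH3: carbonyl C bonded to two carbons → ketone.
pendant –COCH3: carbonyl C bonded to two carbons → ketone.
pendant –OC(=O)CH3: an acyloxy group → ester.
pendant –C≡N: nitrile.
pendant –CH2OH on an sp³ backbone C → alcohol.
pendant –CH2SH → thiol.
pendant –CONH2: carbonyl C bonded to C and N → amide.
pendant –COOH: carbonyl C bonded to C and –OH → carboxylic acid.
pendant –COCH3: carbonyl C bonded to two carbons → ketone.
–C(=O)OCH2CH3: carbonyl C bonded to C and to –OEt → ester.

acyl halide, alcohol, amide, carboxylic acid, ester, ketone, nitrile, thiol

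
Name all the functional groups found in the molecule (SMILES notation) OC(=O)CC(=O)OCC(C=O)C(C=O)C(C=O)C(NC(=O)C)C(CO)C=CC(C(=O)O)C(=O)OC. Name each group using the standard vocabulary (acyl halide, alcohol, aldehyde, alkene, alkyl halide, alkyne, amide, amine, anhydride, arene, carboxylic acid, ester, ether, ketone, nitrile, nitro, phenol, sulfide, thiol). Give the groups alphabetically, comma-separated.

alcohol, aldehyde, alkene, amide, carboxylic acid, ester

–COOH: carbonyl C bonded to –OH and C → carboxylic acid (the –OH is not a separate alcohol).
–C(=O)–O–C with C on the carbonyl side → ester.
pendant –CHO: carbonyl C bonded to C and H → aldehyde.
pendant –CHO: carbonyl C bonded to C and H → aldehyde.
pendant –CHO: carbonyl C bonded to C and H → aldehyde.
pendant –NHC(=O)CH3: N bonded to a carbonyl → amide (not amine).
pendant –CH2OH on an sp³ backbone C → alcohol.
C=C double bond → alkene.
pendant –COOH: carbonyl C bonded to C and –OH → carboxylic acid.
–C(=O)OCH3: carbonyl C bonded to C and to –OCH3 → ester (not ketone + ether).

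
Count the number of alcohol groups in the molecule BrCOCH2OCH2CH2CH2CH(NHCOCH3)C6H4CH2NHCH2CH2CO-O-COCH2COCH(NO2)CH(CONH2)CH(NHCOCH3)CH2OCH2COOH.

–C(=O)Br: carbonyl C bonded to C and to a halogen → acyl halide (not alkyl halide).
C–O–C with sp³ carbons on both sides and no adjacent C=O → ether.
pendant –NHC(=O)CH3: N bonded to a carbonyl → amide (not amine).
para-disubstituted benzene ring → arene.
C–N–C with sp³ carbons and no adjacent C=O → amine (secondary).
two acyl groups sharing one oxygen, –C(=O)–O–C(=O)– → anhydride.
–C(=O)– with carbon on both sides → ketone.
–NO2 on an sp³ carbon → nitro (the N=O is not a carbonyl).
pendant –CONH2: carbonyl C bonded to C and N → amide.
pendant –NHC(=O)CH3: N bonded to a carbonyl → amide (not amine).
C–O–C with sp³ carbons on both sides and no adjacent C=O → ether.
–COOH: carbonyl C bonded to –OH and C → carboxylic acid (the –OH is not a separate alcohol).
No segment is a alcohol: CH2OCH2 is ether, not alcohol; CO is ketone, not alcohol; CH2OCH2 is ether, not alcohol. → 0.

0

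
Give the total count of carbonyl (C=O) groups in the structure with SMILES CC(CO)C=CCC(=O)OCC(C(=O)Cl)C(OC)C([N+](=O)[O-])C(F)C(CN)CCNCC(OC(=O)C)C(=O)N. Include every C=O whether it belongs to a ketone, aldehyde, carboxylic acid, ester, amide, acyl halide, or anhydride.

CH2COOCH2: ester, 1 C=O (running total 1).
CH(COCl): acyl halide, 1 C=O (running total 2).
CH(OCOCH3): ester, 1 C=O (running total 3).
CONH2: amide, 1 C=O (running total 4).

4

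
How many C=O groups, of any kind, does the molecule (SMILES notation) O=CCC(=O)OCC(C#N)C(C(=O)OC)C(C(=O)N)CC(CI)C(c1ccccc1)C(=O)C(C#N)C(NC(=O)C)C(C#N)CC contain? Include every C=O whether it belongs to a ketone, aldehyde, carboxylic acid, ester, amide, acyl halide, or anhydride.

OHC: aldehyde, 1 C=O (running total 1).
CH2COOCH2: ester, 1 C=O (running total 2).
CH(COOCH3): ester, 1 C=O (running total 3).
CH(CONH2): amide, 1 C=O (running total 4).
CO: ketone, 1 C=O (running total 5).
CH(NHCOCH3): amide, 1 C=O (running total 6).

6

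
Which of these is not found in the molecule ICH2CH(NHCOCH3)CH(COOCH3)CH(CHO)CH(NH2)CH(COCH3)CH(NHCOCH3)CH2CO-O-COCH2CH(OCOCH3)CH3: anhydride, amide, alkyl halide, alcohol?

alcohol

anhydride: present (CH2CO-O-COCH2 — two acyl groups sharing one oxygen, –C(=O)–O–C(=O)– → anhydride).
amide: present (CH(NHCOCH3) — pendant –NHC(=O)CH3: N bonded to a carbonyl → amide (not amine)).
alkyl halide: present (ICH2 — halogen on an sp³ carbon → alkyl halide).
alcohol: no segment matches this pattern.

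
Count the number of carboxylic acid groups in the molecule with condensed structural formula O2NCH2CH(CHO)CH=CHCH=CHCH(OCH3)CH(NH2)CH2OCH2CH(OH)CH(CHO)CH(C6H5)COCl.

Reading the structure from left to right:
  O2NCH2: –NO2 on carbon → nitro group.
  CH(CHO): pendant –CHO: carbonyl C bonded to C and H → aldehyde.
  CH=CH: C=C double bond → alkene.
  CH=CH: C=C double bond → alkene.
  CH(OCH3): pendant –OCH3: C–O–C with sp³ C, no adjacent C=O → ether.
  CH(NH2): –NH2 on an sp³ carbon with no adjacent C=O → amine.
  CH2OCH2: C–O–C with sp³ carbons on both sides and no adjacent C=O → ether.
  CH(OH): –OH on an sp³ carbon → alcohol (secondary).
  CH(CHO): pendant –CHO: carbonyl C bonded to C and H → aldehyde.
  CH(C6H5): pendant –C6H5: benzene ring → arene.
  COCl: –C(=O)Cl: carbonyl C bonded to C and to a halogen → acyl halide (not alkyl halide).
No segment is a carboxylic acid: CH(CHO) is aldehyde, not carboxylic acid; CH(OH) is alcohol, not carboxylic acid; CH(CHO) is aldehyde, not carboxylic acid. → 0.

0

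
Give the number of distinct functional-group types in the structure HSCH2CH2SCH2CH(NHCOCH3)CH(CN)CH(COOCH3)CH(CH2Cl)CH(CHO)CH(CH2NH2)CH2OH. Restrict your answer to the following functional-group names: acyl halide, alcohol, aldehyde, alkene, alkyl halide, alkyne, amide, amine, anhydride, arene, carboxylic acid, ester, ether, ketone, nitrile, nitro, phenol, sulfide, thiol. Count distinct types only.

9

–SH on an sp³ carbon → thiol.
C–S–C linkage → sulfide (thioether).
pendant –NHC(=O)CH3: N bonded to a carbonyl → amide (not amine).
pendant –C≡N: nitrile.
pendant –COOCH3: carbonyl C bonded to C and –OCH3 → ester.
pendant –CH2X: halogen on sp³ carbon → alkyl halide.
pendant –CHO: carbonyl C bonded to C and H → aldehyde.
pendant –CH2NH2: N on sp³ C, no adjacent C=O → amine.
–OH on an sp³ carbon → alcohol.
Distinct types present: alcohol, aldehyde, alkyl halide, amide, amine, ester, nitrile, sulfide, thiol.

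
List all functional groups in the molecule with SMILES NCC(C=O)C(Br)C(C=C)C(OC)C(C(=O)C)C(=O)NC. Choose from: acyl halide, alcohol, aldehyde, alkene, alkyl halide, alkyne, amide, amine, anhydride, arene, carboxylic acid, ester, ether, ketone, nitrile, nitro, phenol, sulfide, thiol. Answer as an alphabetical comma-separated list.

aldehyde, alkene, alkyl halide, amide, amine, ether, ketone

–NH2 on an sp³ carbon with no adjacent C=O → amine.
pendant –CHO: carbonyl C bonded to C and H → aldehyde.
halogen on an sp³ carbon → alkyl halide.
pendant –CH=CH2: C=C double bond → alkene.
pendant –OCH3: C–O–C with sp³ C, no adjacent C=O → ether.
pendant –COCH3: carbonyl C bonded to two carbons → ketone.
–C(=O)NHCH3: carbonyl C bonded to C and to N → amide (the N is not an amine).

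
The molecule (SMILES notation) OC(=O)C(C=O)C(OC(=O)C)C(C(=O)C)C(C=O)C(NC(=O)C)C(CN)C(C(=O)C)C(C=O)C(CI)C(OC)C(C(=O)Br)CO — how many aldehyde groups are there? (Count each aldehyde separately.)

3

Taking each segment in turn:
  HOOC: –COOH: carbonyl C bonded to –OH and C → carboxylic acid (the –OH is not a separate alcohol).
  CH(CHO): pendant –CHO: carbonyl C bonded to C and H → aldehyde.
  CH(OCOCH3): pendant –OC(=O)CH3: an acyloxy group → ester.
  CH(COCH3): pendant –COCH3: carbonyl C bonded to two carbons → ketone.
  CH(CHO): pendant –CHO: carbonyl C bonded to C and H → aldehyde.
  CH(NHCOCH3): pendant –NHC(=O)CH3: N bonded to a carbonyl → amide (not amine).
  CH(CH2NH2): pendant –CH2NH2: N on sp³ C, no adjacent C=O → amine.
  CH(COCH3): pendant –COCH3: carbonyl C bonded to two carbons → ketone.
  CH(CHO): pendant –CHO: carbonyl C bonded to C and H → aldehyde.
  CH(CH2I): pendant –CH2X: halogen on sp³ carbon → alkyl halide.
  CH(OCH3): pendant –OCH3: C–O–C with sp³ C, no adjacent C=O → ether.
  CH(COBr): pendant –C(=O)X: carbonyl C bonded to C and halogen → acyl halide.
  CH2OH: –OH on an sp³ carbon → alcohol.
Aldehyde appears at: CH(CHO), CH(CHO), CH(CHO) → 3.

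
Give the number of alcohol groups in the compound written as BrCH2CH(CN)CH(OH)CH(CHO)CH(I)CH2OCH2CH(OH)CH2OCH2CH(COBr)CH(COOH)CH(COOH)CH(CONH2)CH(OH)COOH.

Working along the chain:
  BrCH2: halogen on an sp³ carbon → alkyl halide.
  CH(CN): pendant –C≡N: nitrile.
  CH(OH): –OH on an sp³ carbon → alcohol (secondary).
  CH(CHO): pendant –CHO: carbonyl C bonded to C and H → aldehyde.
  CH(I): halogen on an sp³ carbon → alkyl halide.
  CH2OCH2: C–O–C with sp³ carbons on both sides and no adjacent C=O → ether.
  CH(OH): –OH on an sp³ carbon → alcohol (secondary).
  CH2OCH2: C–O–C with sp³ carbons on both sides and no adjacent C=O → ether.
  CH(COBr): pendant –C(=O)X: carbonyl C bonded to C and halogen → acyl halide.
  CH(COOH): pendant –COOH: carbonyl C bonded to C and –OH → carboxylic acid.
  CH(COOH): pendant –COOH: carbonyl C bonded to C and –OH → carboxylic acid.
  CH(CONH2): pendant –CONH2: carbonyl C bonded to C and N → amide.
  CH(OH): –OH on an sp³ carbon → alcohol (secondary).
  COOH: –COOH: carbonyl C bonded to –OH and C → carboxylic acid (the –OH is not a separate alcohol).
Alcohol appears at: CH(OH), CH(OH), CH(OH) → 3.

3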